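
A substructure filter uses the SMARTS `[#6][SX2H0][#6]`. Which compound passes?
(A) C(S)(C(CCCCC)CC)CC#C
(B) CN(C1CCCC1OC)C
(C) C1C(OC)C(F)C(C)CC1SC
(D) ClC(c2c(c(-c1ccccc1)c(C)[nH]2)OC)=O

[#6][SX2H0][#6] describes an aliphatic sulfur bridging two carbons with no H on the sulfur (a thioether).
(A) has a thiol (-SH) but the sulfur has H1, not H0 bridging two carbons.
(B) has a methoxy ether (-OCH3) but the bridging atom is O, not S.
(C) contains a methylthio ether (-SCH3), which satisfies every atom and bond constraint.
(D) has a methoxy ether (-OCH3) but the bridging atom is O, not S.
So the answer is (C).

C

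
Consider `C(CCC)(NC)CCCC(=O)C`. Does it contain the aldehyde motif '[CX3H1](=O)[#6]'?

The pattern [CX3H1](=O)[#6] describes an sp2 carbon with one H, double-bonded to O and single-bonded to carbon — an aldehyde.
The closest candidate here is an acetyl/ketone group (-C(=O)CH3), but the carbonyl carbon has H0 (two carbon neighbours), not H1. No other fragment satisfies the full query, so there is no match.

No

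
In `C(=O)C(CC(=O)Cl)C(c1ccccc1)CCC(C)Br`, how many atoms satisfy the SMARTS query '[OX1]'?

The query [OX1] means: aliphatic oxygen with one total connection — typically a carbonyl =O or an oxide.
Check the 19 heavy atoms by environment: 7× C (X4) → no; 2× C (X3) → no; 2× O (X1) → match; 1× Br (X1) → no; 1× Cl (X1) → no; 6× c (aromatic, X3) → no.
That gives 2 matching atoms.

2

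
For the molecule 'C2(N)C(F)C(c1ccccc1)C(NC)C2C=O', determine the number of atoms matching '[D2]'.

7

The query [D2] means: atom with exactly two heavy-atom neighbours.
Check the 17 heavy atoms by environment: 5× C (D3) → no; 1× c (aromatic, D3) → no; 5× c (aromatic, D2) → match; 1× N (D2) → match; 1× C (D1) → no; 1× C (D2) → match; 1× O (D1) → no; 1× N (D1) → no; 1× F (D1) → no.
Summing the matching environments: 5 + 1 + 1 = 7 matching atoms.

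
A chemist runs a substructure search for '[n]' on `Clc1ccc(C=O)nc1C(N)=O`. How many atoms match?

1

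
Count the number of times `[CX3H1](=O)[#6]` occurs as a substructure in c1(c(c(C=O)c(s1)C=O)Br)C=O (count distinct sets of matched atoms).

[CX3H1](=O)[#6] is the SMARTS for an aldehyde: an sp2 carbon with one H, double-bonded to O and single-bonded to carbon.
The molecule carries 3 separate instances of an aldehyde (-CHO) meeting every constraint; each maps to a distinct set of atoms, giving 3 matches.

3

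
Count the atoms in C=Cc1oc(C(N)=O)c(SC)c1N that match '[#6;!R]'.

Check the 13 heavy atoms by environment: 1× o (aromatic, in 5-ring) → no; 4× c (aromatic, in 5-ring) → no; 4× C (acyclic) → match; 1× O (acyclic) → no; 2× N (acyclic) → no; 1× S (acyclic) → no.
That gives 4 matching atoms.

4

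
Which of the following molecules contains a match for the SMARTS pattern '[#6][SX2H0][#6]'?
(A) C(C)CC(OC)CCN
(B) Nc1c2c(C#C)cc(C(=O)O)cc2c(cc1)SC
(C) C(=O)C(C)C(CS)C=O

B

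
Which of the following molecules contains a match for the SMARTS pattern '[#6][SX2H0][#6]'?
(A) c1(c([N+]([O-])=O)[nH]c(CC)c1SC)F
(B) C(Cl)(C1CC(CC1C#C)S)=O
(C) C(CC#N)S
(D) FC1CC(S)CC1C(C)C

A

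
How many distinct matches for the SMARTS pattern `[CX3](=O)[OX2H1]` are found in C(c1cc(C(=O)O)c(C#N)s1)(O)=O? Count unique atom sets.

2

[CX3](=O)[OX2H1] is the SMARTS for a carboxylic acid: an sp2 carbon double-bonded to O and single-bonded to an -OH oxygen.
The molecule carries 2 separate instances of a carboxylic acid group (-C(=O)OH) meeting every constraint; each maps to a distinct set of atoms, giving 2 matches.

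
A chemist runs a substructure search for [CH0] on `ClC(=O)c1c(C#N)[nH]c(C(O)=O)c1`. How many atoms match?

The query [CH0] means: aliphatic carbon with no attached hydrogen.
Check the 13 heavy atoms by environment: 1× n (aromatic, H1) → no; 3× c (aromatic, H0) → no; 1× c (aromatic, H1) → no; 3× C (H0) → match; 2× O (H0) → no; 1× O (H1) → no; 1× N (H0) → no; 1× Cl (H0) → no.
That gives 3 matching atoms.

3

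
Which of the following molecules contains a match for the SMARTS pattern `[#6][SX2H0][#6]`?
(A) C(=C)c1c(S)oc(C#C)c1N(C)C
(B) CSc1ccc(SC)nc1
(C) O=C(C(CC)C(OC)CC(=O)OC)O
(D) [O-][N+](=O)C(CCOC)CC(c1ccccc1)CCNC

B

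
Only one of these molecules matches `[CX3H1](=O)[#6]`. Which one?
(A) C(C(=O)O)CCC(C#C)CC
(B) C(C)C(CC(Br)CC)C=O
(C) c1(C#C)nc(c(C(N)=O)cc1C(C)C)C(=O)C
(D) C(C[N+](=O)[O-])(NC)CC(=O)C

B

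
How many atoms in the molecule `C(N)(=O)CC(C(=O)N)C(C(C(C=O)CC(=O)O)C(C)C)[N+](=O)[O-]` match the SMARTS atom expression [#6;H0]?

3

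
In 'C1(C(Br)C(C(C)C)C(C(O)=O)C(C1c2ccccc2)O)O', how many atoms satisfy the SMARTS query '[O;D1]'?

4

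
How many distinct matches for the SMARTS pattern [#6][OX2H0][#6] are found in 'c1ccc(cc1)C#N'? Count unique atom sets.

0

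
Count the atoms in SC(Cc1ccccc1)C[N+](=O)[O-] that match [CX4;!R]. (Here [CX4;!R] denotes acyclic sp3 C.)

Check the 13 heavy atoms by environment: 3× C (X4, acyclic) → match; 1× S (X2, acyclic) → no; 1× N (charge +1, X3, acyclic) → no; 1× O (charge -1, X1, acyclic) → no; 1× O (X1, acyclic) → no; 6× c (aromatic, X3, in 6-ring) → no.
That gives 3 matching atoms.

3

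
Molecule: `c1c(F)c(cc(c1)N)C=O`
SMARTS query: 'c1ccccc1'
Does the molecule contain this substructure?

Yes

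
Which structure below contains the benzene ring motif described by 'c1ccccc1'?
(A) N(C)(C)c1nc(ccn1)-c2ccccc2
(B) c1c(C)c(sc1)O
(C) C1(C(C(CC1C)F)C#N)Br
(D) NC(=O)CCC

c1ccccc1 describes six aromatic carbons in a ring (a benzene ring).
(A) contains a phenyl ring, which satisfies every atom and bond constraint.
(B) has a methyl group (-CH3) but no six-membered all-carbon aromatic ring is present.
(C) has a methyl group (-CH3) but no six-membered all-carbon aromatic ring is present.
(D) has a methyl group (-CH3) but no six-membered all-carbon aromatic ring is present.
So the answer is (A).

A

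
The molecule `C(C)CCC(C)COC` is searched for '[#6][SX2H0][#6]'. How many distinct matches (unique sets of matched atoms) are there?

0

[#6][SX2H0][#6] is the SMARTS for a thioether: an aliphatic sulfur bridging two carbons with no H on the sulfur.
The molecule has a methoxy ether (-OCH3), but the bridging atom is O, not S; nothing else fits, so there are 0 matches.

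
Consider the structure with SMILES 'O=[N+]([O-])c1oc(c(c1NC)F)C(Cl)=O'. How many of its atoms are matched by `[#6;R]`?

4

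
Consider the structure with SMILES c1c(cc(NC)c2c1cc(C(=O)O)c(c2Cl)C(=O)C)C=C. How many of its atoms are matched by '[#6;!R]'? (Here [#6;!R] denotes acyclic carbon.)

6

The query [#6;!R] means: carbon not in any ring.
Check the 21 heavy atoms by environment: 10× c (aromatic, in 6-ring) → no; 1× N (acyclic) → no; 6× C (acyclic) → match; 3× O (acyclic) → no; 1× Cl (acyclic) → no.
That gives 6 matching atoms.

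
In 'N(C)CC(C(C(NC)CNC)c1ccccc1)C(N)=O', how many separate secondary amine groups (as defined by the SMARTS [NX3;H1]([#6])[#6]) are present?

3

[NX3;H1]([#6])[#6] is the SMARTS for a secondary amine: a trivalent nitrogen with one H, bonded to two carbons.
The molecule carries 3 separate instances of an N-methylamino group (-NHCH3) meeting every constraint; each maps to a distinct set of atoms, giving 3 matches.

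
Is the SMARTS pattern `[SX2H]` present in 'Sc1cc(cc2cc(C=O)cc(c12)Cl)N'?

Yes

The pattern [SX2H] describes an aliphatic sulfur with two connections, one being H — a thiol.
The molecule carries a thiol (-SH), whose atoms satisfy every constraint of the query, so the pattern matches.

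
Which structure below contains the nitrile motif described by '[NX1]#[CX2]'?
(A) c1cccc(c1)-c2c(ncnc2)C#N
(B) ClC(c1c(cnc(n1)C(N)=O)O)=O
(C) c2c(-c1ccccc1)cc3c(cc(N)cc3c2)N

[NX1]#[CX2] describes a nitrogen triple-bonded to a two-connected carbon (a nitrile).
(A) contains a nitrile (-C#N), which satisfies every atom and bond constraint.
(B) has a primary amide (-C(=O)NH2) but the nitrogen is NX3, not NX1.
(C) has a primary amino group (-NH2) but the nitrogen is NX3 (three connections), not NX1 triple-bonded.
So the answer is (A).

A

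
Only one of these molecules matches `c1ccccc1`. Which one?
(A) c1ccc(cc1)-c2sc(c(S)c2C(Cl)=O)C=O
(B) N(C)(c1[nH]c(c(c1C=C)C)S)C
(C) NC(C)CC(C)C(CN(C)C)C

c1ccccc1 describes six aromatic carbons in a ring (a benzene ring).
(A) contains a phenyl ring, which satisfies every atom and bond constraint.
(B) has a methyl group (-CH3) but no six-membered all-carbon aromatic ring is present.
(C) has a methyl group (-CH3) but no six-membered all-carbon aromatic ring is present.
So the answer is (A).

A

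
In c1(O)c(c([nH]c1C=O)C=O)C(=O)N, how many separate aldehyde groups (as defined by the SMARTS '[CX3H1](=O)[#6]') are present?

[CX3H1](=O)[#6] is the SMARTS for an aldehyde: an sp2 carbon with one H, double-bonded to O and single-bonded to carbon.
The molecule carries 2 separate instances of an aldehyde (-CHO) meeting every constraint; each maps to a distinct set of atoms, giving 2 matches.

2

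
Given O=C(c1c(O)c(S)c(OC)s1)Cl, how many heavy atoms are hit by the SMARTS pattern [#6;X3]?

The query [#6;X3] means: any carbon (aromatic or not) with three total connections.
Check the 12 heavy atoms by environment: 1× s (aromatic, X2) → no; 4× c (aromatic, X3) → match; 2× O (X2) → no; 1× S (X2) → no; 1× C (X3) → match; 1× O (X1) → no; 1× Cl (X1) → no; 1× C (X4) → no.
Summing the matching environments: 4 + 1 = 5 matching atoms.

5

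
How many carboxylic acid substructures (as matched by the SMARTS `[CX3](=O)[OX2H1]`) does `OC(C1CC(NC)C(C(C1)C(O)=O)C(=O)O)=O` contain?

3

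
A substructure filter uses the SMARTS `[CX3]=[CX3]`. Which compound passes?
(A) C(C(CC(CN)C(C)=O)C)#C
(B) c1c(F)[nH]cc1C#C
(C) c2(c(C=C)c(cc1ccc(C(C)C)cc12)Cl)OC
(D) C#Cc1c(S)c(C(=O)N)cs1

[CX3]=[CX3] describes a non-aromatic C=C double bond between two sp2 carbons (an alkene).
(A) has an ethynyl group (-C#CH) but the C-C bond is a triple bond, not a double bond.
(B) has an ethynyl group (-C#CH) but the C-C bond is a triple bond, not a double bond.
(C) contains a vinyl group (-CH=CH2), which satisfies every atom and bond constraint.
(D) has an ethynyl group (-C#CH) but the C-C bond is a triple bond, not a double bond.
So the answer is (C).

C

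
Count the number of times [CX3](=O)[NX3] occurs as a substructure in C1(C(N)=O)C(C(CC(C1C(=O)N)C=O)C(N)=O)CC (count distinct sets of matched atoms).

3

[CX3](=O)[NX3] is the SMARTS for an amide: a carbonyl carbon bonded to a trivalent nitrogen.
The molecule carries 3 separate instances of a primary amide (-C(=O)NH2) meeting every constraint; each maps to a distinct set of atoms, giving 3 matches.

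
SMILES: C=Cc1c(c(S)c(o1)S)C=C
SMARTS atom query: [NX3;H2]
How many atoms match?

The query [NX3;H2] means: aliphatic N with 3 total connections, two of them H — an -NH2 nitrogen (amine or amide).
Check the 11 heavy atoms by environment: 1× o (aromatic, H0, X2) → no; 4× c (aromatic, H0, X3) → no; 2× C (H1, X3) → no; 2× C (H2, X3) → no; 2× S (H1, X2) → no.
No environment satisfies the query, so 0 matching atoms.

0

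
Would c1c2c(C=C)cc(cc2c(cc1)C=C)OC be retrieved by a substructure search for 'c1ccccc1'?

Yes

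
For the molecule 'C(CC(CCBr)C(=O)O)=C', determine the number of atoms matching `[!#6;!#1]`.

3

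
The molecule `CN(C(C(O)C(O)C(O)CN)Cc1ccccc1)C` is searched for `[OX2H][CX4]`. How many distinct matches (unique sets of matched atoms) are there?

[OX2H][CX4] is the SMARTS for an aliphatic alcohol: a hydroxyl oxygen bound to an sp3 (X4) carbon.
The molecule carries 3 separate instances of a hydroxyl group (-OH) meeting every constraint; each maps to a distinct set of atoms, giving 3 matches.

3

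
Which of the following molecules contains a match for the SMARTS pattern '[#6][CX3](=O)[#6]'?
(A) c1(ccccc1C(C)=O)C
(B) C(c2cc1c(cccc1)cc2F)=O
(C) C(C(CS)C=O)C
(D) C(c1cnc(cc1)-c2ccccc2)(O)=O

[#6][CX3](=O)[#6] describes a carbonyl carbon (no H) flanked by two carbons (a ketone).
(A) contains an acetyl/ketone group (-C(=O)CH3), which satisfies every atom and bond constraint.
(B) has an aldehyde (-CHO) but the carbonyl carbon has H1, so it is not flanked by two carbons.
(C) has an aldehyde (-CHO) but the carbonyl carbon has H1, so it is not flanked by two carbons.
(D) has a carboxylic acid group (-C(=O)OH) but one neighbour of the carbonyl carbon is O, not C.
So the answer is (A).

A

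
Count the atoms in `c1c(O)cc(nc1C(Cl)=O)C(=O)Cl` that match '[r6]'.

Check the 13 heavy atoms by environment: 1× n (aromatic, in 6-ring) → match; 5× c (aromatic, in 6-ring) → match; 2× C (acyclic) → no; 3× O (acyclic) → no; 2× Cl (acyclic) → no.
Summing the matching environments: 1 + 5 = 6 matching atoms.

6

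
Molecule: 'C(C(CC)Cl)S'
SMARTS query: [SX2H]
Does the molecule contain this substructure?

The pattern [SX2H] describes an aliphatic sulfur with two connections, one being H — a thiol.
The molecule carries a thiol (-SH), whose atoms satisfy every constraint of the query, so the pattern matches.

Yes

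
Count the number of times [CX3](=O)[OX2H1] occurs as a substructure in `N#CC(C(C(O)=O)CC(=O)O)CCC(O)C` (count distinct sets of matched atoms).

[CX3](=O)[OX2H1] is the SMARTS for a carboxylic acid: an sp2 carbon double-bonded to O and single-bonded to an -OH oxygen.
The molecule carries 2 separate instances of a carboxylic acid group (-C(=O)OH) meeting every constraint; each maps to a distinct set of atoms, giving 2 matches.

2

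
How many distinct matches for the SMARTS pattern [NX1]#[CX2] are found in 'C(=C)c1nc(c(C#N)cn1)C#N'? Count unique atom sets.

2

[NX1]#[CX2] is the SMARTS for a nitrile: a nitrogen triple-bonded to a two-connected carbon.
The molecule carries 2 separate instances of a nitrile (-C#N) meeting every constraint; each maps to a distinct set of atoms, giving 2 matches.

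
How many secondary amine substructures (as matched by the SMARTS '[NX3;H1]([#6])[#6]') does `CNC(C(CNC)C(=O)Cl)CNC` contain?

3

[NX3;H1]([#6])[#6] is the SMARTS for a secondary amine: a trivalent nitrogen with one H, bonded to two carbons.
The molecule carries 3 separate instances of an N-methylamino group (-NHCH3) meeting every constraint; each maps to a distinct set of atoms, giving 3 matches.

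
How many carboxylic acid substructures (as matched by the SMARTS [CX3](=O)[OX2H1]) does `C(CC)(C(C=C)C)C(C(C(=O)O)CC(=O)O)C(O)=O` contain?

3

[CX3](=O)[OX2H1] is the SMARTS for a carboxylic acid: an sp2 carbon double-bonded to O and single-bonded to an -OH oxygen.
The molecule carries 3 separate instances of a carboxylic acid group (-C(=O)OH) meeting every constraint; each maps to a distinct set of atoms, giving 3 matches.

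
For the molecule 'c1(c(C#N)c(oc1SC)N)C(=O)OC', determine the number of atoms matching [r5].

5

The query [r5] means: r5 matches atoms in a five-membered ring.
Check the 14 heavy atoms by environment: 1× o (aromatic, in 5-ring) → match; 4× c (aromatic, in 5-ring) → match; 4× C (acyclic) → no; 2× O (acyclic) → no; 2× N (acyclic) → no; 1× S (acyclic) → no.
Summing the matching environments: 1 + 4 = 5 matching atoms.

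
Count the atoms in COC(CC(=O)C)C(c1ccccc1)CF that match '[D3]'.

4

The query [D3] means: atom with exactly three heavy-atom neighbours.
Check the 16 heavy atoms by environment: 2× C (D2) → no; 3× C (D3) → match; 1× c (aromatic, D3) → match; 5× c (aromatic, D2) → no; 1× O (D1) → no; 2× C (D1) → no; 1× F (D1) → no; 1× O (D2) → no.
Summing the matching environments: 3 + 1 = 4 matching atoms.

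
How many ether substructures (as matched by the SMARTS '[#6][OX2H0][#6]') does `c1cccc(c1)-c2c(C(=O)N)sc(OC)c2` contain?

1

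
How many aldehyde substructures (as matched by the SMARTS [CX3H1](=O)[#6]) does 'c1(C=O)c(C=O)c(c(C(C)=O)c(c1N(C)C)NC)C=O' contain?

[CX3H1](=O)[#6] is the SMARTS for an aldehyde: an sp2 carbon with one H, double-bonded to O and single-bonded to carbon.
The molecule carries 3 separate instances of an aldehyde (-CHO) meeting every constraint; each maps to a distinct set of atoms, giving 3 matches.

3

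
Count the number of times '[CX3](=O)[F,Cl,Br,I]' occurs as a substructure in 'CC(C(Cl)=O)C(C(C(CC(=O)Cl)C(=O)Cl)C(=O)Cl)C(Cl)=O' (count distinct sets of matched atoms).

[CX3](=O)[F,Cl,Br,I] is the SMARTS for an acyl halide: a carbonyl carbon bonded to a halogen.
The molecule carries 5 separate instances of an acyl chloride (-C(=O)Cl) meeting every constraint; each maps to a distinct set of atoms, giving 5 matches.

5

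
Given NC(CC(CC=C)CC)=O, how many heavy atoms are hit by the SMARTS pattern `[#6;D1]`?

Check the 10 heavy atoms by environment: 4× C (D2) → no; 2× C (D3) → no; 1× O (D1) → no; 1× N (D1) → no; 2× C (D1) → match.
That gives 2 matching atoms.

2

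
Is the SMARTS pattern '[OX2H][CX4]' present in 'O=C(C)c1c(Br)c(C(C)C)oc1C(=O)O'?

No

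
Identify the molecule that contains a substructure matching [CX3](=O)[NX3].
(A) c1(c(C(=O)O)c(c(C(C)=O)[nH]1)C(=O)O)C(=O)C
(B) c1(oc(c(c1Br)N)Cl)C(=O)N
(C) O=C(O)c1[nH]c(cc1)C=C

B

[CX3](=O)[NX3] describes a carbonyl carbon bonded to a trivalent nitrogen (an amide).
(A) has a carboxylic acid group (-C(=O)OH) but the carbonyl is bonded to O, not to an NX3 nitrogen.
(B) contains a primary amide (-C(=O)NH2), which satisfies every atom and bond constraint.
(C) has a carboxylic acid group (-C(=O)OH) but the carbonyl is bonded to O, not to an NX3 nitrogen.
So the answer is (B).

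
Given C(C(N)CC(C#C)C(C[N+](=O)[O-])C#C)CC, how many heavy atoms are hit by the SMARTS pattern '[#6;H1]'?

5

The query [#6;H1] means: any carbon bearing exactly one hydrogen.
Check the 16 heavy atoms by environment: 4× C (H2) → no; 5× C (H1) → match; 1× N (H2) → no; 2× C (H0) → no; 1× C (H3) → no; 1× N (charge +1, H0) → no; 1× O (charge -1, H0) → no; 1× O (H0) → no.
That gives 5 matching atoms.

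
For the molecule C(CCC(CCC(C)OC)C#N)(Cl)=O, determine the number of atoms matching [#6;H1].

Check the 14 heavy atoms by environment: 2× C (H3) → no; 2× C (H1) → match; 4× C (H2) → no; 2× O (H0) → no; 2× C (H0) → no; 1× N (H0) → no; 1× Cl (H0) → no.
That gives 2 matching atoms.

2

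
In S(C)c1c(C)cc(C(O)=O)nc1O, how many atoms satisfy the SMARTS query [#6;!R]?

3

The query [#6;!R] means: carbon not in any ring.
Check the 13 heavy atoms by environment: 1× n (aromatic, in 6-ring) → no; 5× c (aromatic, in 6-ring) → no; 3× C (acyclic) → match; 3× O (acyclic) → no; 1× S (acyclic) → no.
That gives 3 matching atoms.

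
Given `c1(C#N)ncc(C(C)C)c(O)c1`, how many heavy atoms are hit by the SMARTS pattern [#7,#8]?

The query [#7,#8] means: nitrogen or oxygen (comma = OR).
Check the 12 heavy atoms by environment: 1× n (aromatic) → match; 5× c (aromatic) → no; 4× C → no; 1× O → match; 1× N → match.
Summing the matching environments: 1 + 1 + 1 = 3 matching atoms.

3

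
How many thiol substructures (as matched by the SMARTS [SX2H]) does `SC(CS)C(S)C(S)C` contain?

4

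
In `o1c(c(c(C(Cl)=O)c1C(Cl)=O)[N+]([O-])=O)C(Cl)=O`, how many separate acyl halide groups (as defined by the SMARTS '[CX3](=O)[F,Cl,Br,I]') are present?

3

[CX3](=O)[F,Cl,Br,I] is the SMARTS for an acyl halide: a carbonyl carbon bonded to a halogen.
The molecule carries 3 separate instances of an acyl chloride (-C(=O)Cl) meeting every constraint; each maps to a distinct set of atoms, giving 3 matches.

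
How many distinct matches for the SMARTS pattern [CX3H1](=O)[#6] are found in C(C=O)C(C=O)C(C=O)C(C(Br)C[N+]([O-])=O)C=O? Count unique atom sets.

4

[CX3H1](=O)[#6] is the SMARTS for an aldehyde: an sp2 carbon with one H, double-bonded to O and single-bonded to carbon.
The molecule carries 4 separate instances of an aldehyde (-CHO) meeting every constraint; each maps to a distinct set of atoms, giving 4 matches.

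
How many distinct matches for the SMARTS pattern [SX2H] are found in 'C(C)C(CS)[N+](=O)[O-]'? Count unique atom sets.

1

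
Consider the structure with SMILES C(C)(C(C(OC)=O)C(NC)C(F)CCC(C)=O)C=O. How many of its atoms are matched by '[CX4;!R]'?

10

Check the 19 heavy atoms by environment: 10× C (X4, acyclic) → match; 3× C (X3, acyclic) → no; 3× O (X1, acyclic) → no; 1× N (X3, acyclic) → no; 1× O (X2, acyclic) → no; 1× F (X1, acyclic) → no.
That gives 10 matching atoms.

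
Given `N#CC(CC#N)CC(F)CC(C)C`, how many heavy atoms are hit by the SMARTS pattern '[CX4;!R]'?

The query [CX4;!R] means: aliphatic carbon with four total connections, not in a ring.
Check the 13 heavy atoms by environment: 8× C (X4, acyclic) → match; 1× F (X1, acyclic) → no; 2× C (X2, acyclic) → no; 2× N (X1, acyclic) → no.
That gives 8 matching atoms.

8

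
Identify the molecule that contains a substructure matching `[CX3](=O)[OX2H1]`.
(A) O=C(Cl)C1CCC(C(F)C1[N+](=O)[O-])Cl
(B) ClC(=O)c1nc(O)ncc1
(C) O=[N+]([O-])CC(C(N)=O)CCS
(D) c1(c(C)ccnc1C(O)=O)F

[CX3](=O)[OX2H1] describes an sp2 carbon double-bonded to O and single-bonded to an -OH oxygen (a carboxylic acid).
(A) has an acyl chloride (-C(=O)Cl) but the carbonyl is bonded to Cl, not to an -OH oxygen.
(B) has an acyl chloride (-C(=O)Cl) but the carbonyl is bonded to Cl, not to an -OH oxygen.
(C) has a primary amide (-C(=O)NH2) but the carbonyl is bonded to N, not to an -OH oxygen.
(D) contains a carboxylic acid group (-C(=O)OH), which satisfies every atom and bond constraint.
So the answer is (D).

D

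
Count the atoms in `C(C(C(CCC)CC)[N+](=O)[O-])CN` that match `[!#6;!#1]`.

4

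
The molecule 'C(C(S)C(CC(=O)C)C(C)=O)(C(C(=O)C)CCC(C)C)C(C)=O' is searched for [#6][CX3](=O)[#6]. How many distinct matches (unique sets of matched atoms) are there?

4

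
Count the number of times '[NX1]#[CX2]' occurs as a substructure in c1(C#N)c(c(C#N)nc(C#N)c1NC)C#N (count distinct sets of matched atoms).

4

[NX1]#[CX2] is the SMARTS for a nitrile: a nitrogen triple-bonded to a two-connected carbon.
The molecule carries 4 separate instances of a nitrile (-C#N) meeting every constraint; each maps to a distinct set of atoms, giving 4 matches.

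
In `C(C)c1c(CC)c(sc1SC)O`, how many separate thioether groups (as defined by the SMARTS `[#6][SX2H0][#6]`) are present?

[#6][SX2H0][#6] is the SMARTS for a thioether: an aliphatic sulfur bridging two carbons with no H on the sulfur.
Exactly one fragment in the molecule meets all constraints, giving 1 match.

1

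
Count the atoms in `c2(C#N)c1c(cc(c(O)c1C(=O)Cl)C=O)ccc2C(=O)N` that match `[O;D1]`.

The query [O;D1] means: aliphatic oxygen bonded to exactly one heavy atom.
Check the 21 heavy atoms by environment: 7× c (aromatic, D3) → no; 3× c (aromatic, D2) → no; 2× C (D2) → no; 4× O (D1) → match; 2× C (D3) → no; 1× Cl (D1) → no; 2× N (D1) → no.
That gives 4 matching atoms.

4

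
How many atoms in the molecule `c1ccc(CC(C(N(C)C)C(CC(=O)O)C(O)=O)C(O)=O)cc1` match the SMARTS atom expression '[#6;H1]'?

8

The query [#6;H1] means: any carbon bearing exactly one hydrogen.
Check the 23 heavy atoms by environment: 2× C (H2) → no; 3× C (H1) → match; 3× C (H0) → no; 3× O (H0) → no; 3× O (H1) → no; 1× c (aromatic, H0) → no; 5× c (aromatic, H1) → match; 1× N (H0) → no; 2× C (H3) → no.
Summing the matching environments: 3 + 5 = 8 matching atoms.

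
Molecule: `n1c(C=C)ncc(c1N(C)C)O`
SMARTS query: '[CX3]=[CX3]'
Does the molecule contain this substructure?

Yes

The pattern [CX3]=[CX3] describes a non-aromatic C=C double bond between two sp2 carbons — an alkene.
The molecule carries a vinyl group (-CH=CH2), whose atoms satisfy every constraint of the query, so the pattern matches.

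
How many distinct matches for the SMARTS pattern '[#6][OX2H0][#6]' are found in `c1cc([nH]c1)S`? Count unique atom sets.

0

[#6][OX2H0][#6] is the SMARTS for an ether: an aliphatic oxygen bridging two carbons with no H on the oxygen.
No fragment in the molecule satisfies every constraint, giving 0 matches.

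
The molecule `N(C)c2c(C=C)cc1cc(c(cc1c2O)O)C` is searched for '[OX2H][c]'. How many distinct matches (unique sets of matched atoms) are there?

2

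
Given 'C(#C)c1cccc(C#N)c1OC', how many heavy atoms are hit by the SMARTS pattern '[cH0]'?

The query [cH0] means: aromatic carbon with no attached hydrogen (substituted or ring-fusion).
Check the 12 heavy atoms by environment: 3× c (aromatic, H1) → no; 3× c (aromatic, H0) → match; 1× O (H0) → no; 1× C (H3) → no; 2× C (H0) → no; 1× N (H0) → no; 1× C (H1) → no.
That gives 3 matching atoms.

3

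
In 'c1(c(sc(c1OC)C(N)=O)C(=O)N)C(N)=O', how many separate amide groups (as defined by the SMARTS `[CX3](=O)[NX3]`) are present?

3

[CX3](=O)[NX3] is the SMARTS for an amide: a carbonyl carbon bonded to a trivalent nitrogen.
The molecule carries 3 separate instances of a primary amide (-C(=O)NH2) meeting every constraint; each maps to a distinct set of atoms, giving 3 matches.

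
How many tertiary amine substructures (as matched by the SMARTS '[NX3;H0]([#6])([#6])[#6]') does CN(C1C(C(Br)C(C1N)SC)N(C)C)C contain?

2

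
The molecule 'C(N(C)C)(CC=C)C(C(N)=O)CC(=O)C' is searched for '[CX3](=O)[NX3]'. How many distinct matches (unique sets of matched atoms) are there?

1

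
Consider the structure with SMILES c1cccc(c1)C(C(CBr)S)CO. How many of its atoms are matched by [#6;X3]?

6

The query [#6;X3] means: any carbon (aromatic or not) with three total connections.
Check the 13 heavy atoms by environment: 4× C (X4) → no; 6× c (aromatic, X3) → match; 1× S (X2) → no; 1× O (X2) → no; 1× Br (X1) → no.
That gives 6 matching atoms.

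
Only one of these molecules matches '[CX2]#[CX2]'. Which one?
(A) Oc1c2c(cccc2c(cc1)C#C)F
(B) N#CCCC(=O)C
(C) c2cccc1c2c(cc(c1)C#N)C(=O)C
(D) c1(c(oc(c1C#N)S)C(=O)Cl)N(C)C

A

[CX2]#[CX2] describes a carbon-carbon triple bond (an alkyne).
(A) contains an ethynyl group (-C#CH), which satisfies every atom and bond constraint.
(B) has a nitrile (-C#N) but the triple bond is C#N, not C#C.
(C) has a nitrile (-C#N) but the triple bond is C#N, not C#C.
(D) has a nitrile (-C#N) but the triple bond is C#N, not C#C.
So the answer is (A).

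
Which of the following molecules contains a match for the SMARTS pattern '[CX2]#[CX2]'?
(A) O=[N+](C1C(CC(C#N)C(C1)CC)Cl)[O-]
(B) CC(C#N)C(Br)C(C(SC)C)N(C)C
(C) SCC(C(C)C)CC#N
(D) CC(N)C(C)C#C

D

[CX2]#[CX2] describes a carbon-carbon triple bond (an alkyne).
(A) has a nitrile (-C#N) but the triple bond is C#N, not C#C.
(B) has a nitrile (-C#N) but the triple bond is C#N, not C#C.
(C) has a nitrile (-C#N) but the triple bond is C#N, not C#C.
(D) contains an ethynyl group (-C#CH), which satisfies every atom and bond constraint.
So the answer is (D).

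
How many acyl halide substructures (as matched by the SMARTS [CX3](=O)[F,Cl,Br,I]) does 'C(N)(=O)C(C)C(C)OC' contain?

[CX3](=O)[F,Cl,Br,I] is the SMARTS for an acyl halide: a carbonyl carbon bonded to a halogen.
No fragment in the molecule satisfies every constraint, giving 0 matches.

0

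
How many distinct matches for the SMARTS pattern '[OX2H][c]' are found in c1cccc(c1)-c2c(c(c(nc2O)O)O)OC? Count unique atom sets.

3

[OX2H][c] is the SMARTS for a phenol: a hydroxyl oxygen attached to an aromatic carbon.
The molecule carries 3 separate instances of a hydroxyl group (-OH) meeting every constraint; each maps to a distinct set of atoms, giving 3 matches.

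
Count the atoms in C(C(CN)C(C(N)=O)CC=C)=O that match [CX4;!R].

The query [CX4;!R] means: aliphatic carbon with four total connections, not in a ring.
Check the 12 heavy atoms by environment: 4× C (X4, acyclic) → match; 2× N (X3, acyclic) → no; 4× C (X3, acyclic) → no; 2× O (X1, acyclic) → no.
That gives 4 matching atoms.

4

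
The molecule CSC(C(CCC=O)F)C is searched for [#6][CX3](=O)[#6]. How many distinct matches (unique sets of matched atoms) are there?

0

[#6][CX3](=O)[#6] is the SMARTS for a ketone: a carbonyl carbon (no H) flanked by two carbons.
The molecule has an aldehyde (-CHO), but the carbonyl carbon has H1, so it is not flanked by two carbons; nothing else fits, so there are 0 matches.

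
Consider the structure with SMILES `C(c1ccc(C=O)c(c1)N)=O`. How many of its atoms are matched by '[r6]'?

6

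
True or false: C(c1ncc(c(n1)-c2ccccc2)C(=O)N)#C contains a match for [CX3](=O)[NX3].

True

The pattern [CX3](=O)[NX3] describes a carbonyl carbon bonded to a trivalent nitrogen — an amide.
The molecule carries a primary amide (-C(=O)NH2), whose atoms satisfy every constraint of the query, so the pattern matches.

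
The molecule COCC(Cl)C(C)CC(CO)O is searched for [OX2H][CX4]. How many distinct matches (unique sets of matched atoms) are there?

[OX2H][CX4] is the SMARTS for an aliphatic alcohol: a hydroxyl oxygen bound to an sp3 (X4) carbon.
The molecule carries 2 separate instances of a hydroxyl group (-OH) meeting every constraint; each maps to a distinct set of atoms, giving 2 matches.

2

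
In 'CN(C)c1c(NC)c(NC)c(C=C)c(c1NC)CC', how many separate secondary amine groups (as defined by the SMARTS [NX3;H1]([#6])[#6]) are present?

3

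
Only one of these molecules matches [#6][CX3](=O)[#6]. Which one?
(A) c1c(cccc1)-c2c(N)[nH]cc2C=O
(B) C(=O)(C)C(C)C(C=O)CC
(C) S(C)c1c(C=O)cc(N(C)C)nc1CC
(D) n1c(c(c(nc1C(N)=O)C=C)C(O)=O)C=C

B

[#6][CX3](=O)[#6] describes a carbonyl carbon (no H) flanked by two carbons (a ketone).
(A) has an aldehyde (-CHO) but the carbonyl carbon has H1, so it is not flanked by two carbons.
(B) contains an acetyl/ketone group (-C(=O)CH3), which satisfies every atom and bond constraint.
(C) has an aldehyde (-CHO) but the carbonyl carbon has H1, so it is not flanked by two carbons.
(D) has a primary amide (-C(=O)NH2) but one neighbour of the carbonyl carbon is N, not C.
So the answer is (B).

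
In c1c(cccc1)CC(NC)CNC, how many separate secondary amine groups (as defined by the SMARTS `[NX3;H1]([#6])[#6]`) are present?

[NX3;H1]([#6])[#6] is the SMARTS for a secondary amine: a trivalent nitrogen with one H, bonded to two carbons.
The molecule carries 2 separate instances of an N-methylamino group (-NHCH3) meeting every constraint; each maps to a distinct set of atoms, giving 2 matches.

2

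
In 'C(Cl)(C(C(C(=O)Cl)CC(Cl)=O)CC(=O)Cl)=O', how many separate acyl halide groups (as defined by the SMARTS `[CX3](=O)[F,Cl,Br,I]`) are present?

[CX3](=O)[F,Cl,Br,I] is the SMARTS for an acyl halide: a carbonyl carbon bonded to a halogen.
The molecule carries 4 separate instances of an acyl chloride (-C(=O)Cl) meeting every constraint; each maps to a distinct set of atoms, giving 4 matches.

4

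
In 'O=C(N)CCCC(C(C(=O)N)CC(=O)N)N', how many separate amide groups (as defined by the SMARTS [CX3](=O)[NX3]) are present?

[CX3](=O)[NX3] is the SMARTS for an amide: a carbonyl carbon bonded to a trivalent nitrogen.
The molecule carries 3 separate instances of a primary amide (-C(=O)NH2) meeting every constraint; each maps to a distinct set of atoms, giving 3 matches.

3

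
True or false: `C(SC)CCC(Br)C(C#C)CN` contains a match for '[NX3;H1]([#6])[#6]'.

False

The pattern [NX3;H1]([#6])[#6] describes a trivalent nitrogen with one H, bonded to two carbons — a secondary amine.
The closest candidate here is a primary amino group (-NH2), but the nitrogen has H2 and only one carbon neighbour. No other fragment satisfies the full query, so there is no match.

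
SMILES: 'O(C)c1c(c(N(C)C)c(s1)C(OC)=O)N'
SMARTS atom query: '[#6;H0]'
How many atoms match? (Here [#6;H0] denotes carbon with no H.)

5

Check the 15 heavy atoms by environment: 1× s (aromatic, H0) → no; 4× c (aromatic, H0) → match; 1× N (H0) → no; 4× C (H3) → no; 1× N (H2) → no; 3× O (H0) → no; 1× C (H0) → match.
Summing the matching environments: 4 + 1 = 5 matching atoms.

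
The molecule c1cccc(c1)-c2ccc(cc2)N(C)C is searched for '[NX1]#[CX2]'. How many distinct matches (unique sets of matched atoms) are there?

0

[NX1]#[CX2] is the SMARTS for a nitrile: a nitrogen triple-bonded to a two-connected carbon.
No fragment in the molecule satisfies every constraint, giving 0 matches.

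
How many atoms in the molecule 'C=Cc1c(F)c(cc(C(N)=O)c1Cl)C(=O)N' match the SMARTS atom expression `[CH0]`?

2

Check the 16 heavy atoms by environment: 5× c (aromatic, H0) → no; 1× c (aromatic, H1) → no; 1× F (H0) → no; 2× C (H0) → match; 2× O (H0) → no; 2× N (H2) → no; 1× Cl (H0) → no; 1× C (H1) → no; 1× C (H2) → no.
That gives 2 matching atoms.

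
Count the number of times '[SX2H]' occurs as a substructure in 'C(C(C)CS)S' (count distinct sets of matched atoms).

[SX2H] is the SMARTS for a thiol: an aliphatic sulfur with two connections, one being H.
The molecule carries 2 separate instances of a thiol (-SH) meeting every constraint; each maps to a distinct set of atoms, giving 2 matches.

2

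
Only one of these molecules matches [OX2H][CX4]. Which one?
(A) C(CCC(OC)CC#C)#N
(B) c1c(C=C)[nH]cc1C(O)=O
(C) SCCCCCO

C

[OX2H][CX4] describes a hydroxyl oxygen bound to an sp3 (X4) carbon (an aliphatic alcohol).
(A) has a methoxy ether (-OCH3) but the oxygen has H0 (ether), not H1.
(B) has a carboxylic acid group (-C(=O)OH) but the -OH is on a CX3 carbonyl carbon, not a CX4 carbon.
(C) contains a hydroxyl group (-OH), which satisfies every atom and bond constraint.
So the answer is (C).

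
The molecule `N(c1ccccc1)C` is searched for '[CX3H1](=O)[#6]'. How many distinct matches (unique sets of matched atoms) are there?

[CX3H1](=O)[#6] is the SMARTS for an aldehyde: an sp2 carbon with one H, double-bonded to O and single-bonded to carbon.
No fragment in the molecule satisfies every constraint, giving 0 matches.

0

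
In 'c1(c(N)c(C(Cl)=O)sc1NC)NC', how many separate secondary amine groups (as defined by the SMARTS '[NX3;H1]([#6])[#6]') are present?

2

[NX3;H1]([#6])[#6] is the SMARTS for a secondary amine: a trivalent nitrogen with one H, bonded to two carbons.
The molecule carries 2 separate instances of an N-methylamino group (-NHCH3) meeting every constraint; each maps to a distinct set of atoms, giving 2 matches.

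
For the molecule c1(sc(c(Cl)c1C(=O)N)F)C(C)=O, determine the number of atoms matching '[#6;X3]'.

The query [#6;X3] means: any carbon (aromatic or not) with three total connections.
Check the 13 heavy atoms by environment: 1× s (aromatic, X2) → no; 4× c (aromatic, X3) → match; 1× Cl (X1) → no; 1× F (X1) → no; 2× C (X3) → match; 2× O (X1) → no; 1× C (X4) → no; 1× N (X3) → no.
Summing the matching environments: 4 + 2 = 6 matching atoms.

6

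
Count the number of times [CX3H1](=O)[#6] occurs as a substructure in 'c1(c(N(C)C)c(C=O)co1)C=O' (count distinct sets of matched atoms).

2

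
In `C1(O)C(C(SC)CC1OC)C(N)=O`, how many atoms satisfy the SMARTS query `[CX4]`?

7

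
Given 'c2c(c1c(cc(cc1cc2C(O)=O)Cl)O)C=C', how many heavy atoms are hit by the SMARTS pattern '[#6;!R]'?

The query [#6;!R] means: carbon not in any ring.
Check the 17 heavy atoms by environment: 10× c (aromatic, in 6-ring) → no; 3× C (acyclic) → match; 3× O (acyclic) → no; 1× Cl (acyclic) → no.
That gives 3 matching atoms.

3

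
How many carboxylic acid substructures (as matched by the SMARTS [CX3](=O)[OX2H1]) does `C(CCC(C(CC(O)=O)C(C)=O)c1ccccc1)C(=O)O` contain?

[CX3](=O)[OX2H1] is the SMARTS for a carboxylic acid: an sp2 carbon double-bonded to O and single-bonded to an -OH oxygen.
The molecule carries 2 separate instances of a carboxylic acid group (-C(=O)OH) meeting every constraint; each maps to a distinct set of atoms, giving 2 matches.

2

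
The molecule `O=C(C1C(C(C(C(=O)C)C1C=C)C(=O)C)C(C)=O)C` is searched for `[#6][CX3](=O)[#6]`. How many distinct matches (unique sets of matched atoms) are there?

[#6][CX3](=O)[#6] is the SMARTS for a ketone: a carbonyl carbon (no H) flanked by two carbons.
The molecule carries 4 separate instances of an acetyl/ketone group (-C(=O)CH3) meeting every constraint; each maps to a distinct set of atoms, giving 4 matches.

4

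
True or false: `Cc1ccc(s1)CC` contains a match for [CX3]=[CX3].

False

The pattern [CX3]=[CX3] describes a non-aromatic C=C double bond between two sp2 carbons — an alkene.
The closest candidate here is an ethyl group (-CH2CH3), but its C-C bond is a single bond between CX4 carbons, not CX3=CX3. No other fragment satisfies the full query, so there is no match.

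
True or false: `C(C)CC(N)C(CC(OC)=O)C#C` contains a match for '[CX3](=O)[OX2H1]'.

The pattern [CX3](=O)[OX2H1] describes an sp2 carbon double-bonded to O and single-bonded to an -OH oxygen — a carboxylic acid.
The closest candidate here is a methyl-ester group (-C(=O)OCH3), but the singly-bonded O has no H (OX2H0, not OX2H1). No other fragment satisfies the full query, so there is no match.

False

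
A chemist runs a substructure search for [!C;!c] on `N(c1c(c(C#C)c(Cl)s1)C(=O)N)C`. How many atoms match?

5

The query [!C;!c] means: neither aliphatic nor aromatic carbon — same as [!#6].
Check the 13 heavy atoms by environment: 1× s (aromatic) → match; 4× c (aromatic) → no; 4× C → no; 1× O → match; 2× N → match; 1× Cl → match.
Summing the matching environments: 1 + 1 + 2 + 1 = 5 matching atoms.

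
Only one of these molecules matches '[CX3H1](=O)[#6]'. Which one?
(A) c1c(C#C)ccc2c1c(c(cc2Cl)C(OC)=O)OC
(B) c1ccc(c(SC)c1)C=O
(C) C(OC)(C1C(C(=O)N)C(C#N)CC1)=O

B

[CX3H1](=O)[#6] describes an sp2 carbon with one H, double-bonded to O and single-bonded to carbon (an aldehyde).
(A) has a methyl-ester group (-C(=O)OCH3) but the carbonyl carbon has H0, not H1.
(B) contains an aldehyde (-CHO), which satisfies every atom and bond constraint.
(C) has a methyl-ester group (-C(=O)OCH3) but the carbonyl carbon has H0, not H1.
So the answer is (B).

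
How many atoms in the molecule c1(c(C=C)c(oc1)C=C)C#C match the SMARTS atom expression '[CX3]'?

4

The query [CX3] means: C with X3: aliphatic carbon with exactly 3 total connections.
Check the 11 heavy atoms by environment: 1× o (aromatic, X2) → no; 4× c (aromatic, X3) → no; 2× C (X2) → no; 4× C (X3) → match.
That gives 4 matching atoms.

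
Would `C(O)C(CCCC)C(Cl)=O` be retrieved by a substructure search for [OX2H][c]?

No

The pattern [OX2H][c] describes a hydroxyl oxygen attached to an aromatic carbon — a phenol.
The closest candidate here is a hydroxyl group (-OH), but the -OH is on an aliphatic carbon, not an aromatic c. No other fragment satisfies the full query, so there is no match.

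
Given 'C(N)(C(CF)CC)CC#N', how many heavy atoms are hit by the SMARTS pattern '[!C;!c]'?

3

Check the 10 heavy atoms by environment: 7× C → no; 2× N → match; 1× F → match.
Summing the matching environments: 2 + 1 = 3 matching atoms.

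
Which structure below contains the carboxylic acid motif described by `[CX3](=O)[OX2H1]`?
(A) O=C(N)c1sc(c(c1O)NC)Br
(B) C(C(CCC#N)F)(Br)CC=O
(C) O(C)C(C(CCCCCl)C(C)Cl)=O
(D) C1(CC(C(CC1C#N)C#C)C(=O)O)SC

D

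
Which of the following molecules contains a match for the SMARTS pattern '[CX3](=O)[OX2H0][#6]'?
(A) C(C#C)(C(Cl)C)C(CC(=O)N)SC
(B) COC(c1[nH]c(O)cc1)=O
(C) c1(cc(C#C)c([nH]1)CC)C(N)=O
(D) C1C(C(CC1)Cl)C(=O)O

B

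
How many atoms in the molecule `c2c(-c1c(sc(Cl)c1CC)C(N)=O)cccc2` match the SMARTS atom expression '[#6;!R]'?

The query [#6;!R] means: carbon not in any ring.
Check the 17 heavy atoms by environment: 1× s (aromatic, in 5-ring) → no; 4× c (aromatic, in 5-ring) → no; 6× c (aromatic, in 6-ring) → no; 1× Cl (acyclic) → no; 3× C (acyclic) → match; 1× O (acyclic) → no; 1× N (acyclic) → no.
That gives 3 matching atoms.

3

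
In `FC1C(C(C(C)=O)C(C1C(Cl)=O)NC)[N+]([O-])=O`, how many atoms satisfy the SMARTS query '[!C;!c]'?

8

The query [!C;!c] means: neither aliphatic nor aromatic carbon — same as [!#6].
Check the 17 heavy atoms by environment: 9× C → no; 3× O → match; 1× Cl → match; 1× F → match; 1× N (charge +1) → match; 1× O (charge -1) → match; 1× N → match.
Summing the matching environments: 3 + 1 + 1 + 1 + 1 + 1 = 8 matching atoms.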